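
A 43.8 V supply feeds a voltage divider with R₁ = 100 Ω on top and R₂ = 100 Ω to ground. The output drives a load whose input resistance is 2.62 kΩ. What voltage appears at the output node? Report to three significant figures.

The load sits in parallel with R₂: R₂‖R_L = (100 × 2620) / (100 + 2620) = 96.32 Ω.
V_out = 43.8 × 96.32 / (100 + 96.32) = 43.8 × 96.32/196.3 = 21.5 V.

V_out ≈ 21.5 V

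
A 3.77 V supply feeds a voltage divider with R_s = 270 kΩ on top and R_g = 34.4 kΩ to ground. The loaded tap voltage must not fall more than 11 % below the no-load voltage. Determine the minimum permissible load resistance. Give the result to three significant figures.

Output resistance R_th = R_s‖R_g = (270 × 34.4)/304.4 = 30.51 kΩ.
The fractional drop is R_th/(R_th + R_L); requiring this ≤ 0.110 gives R_L ≥ R_th(1/0.110 − 1) = 30.51 × 8.091 = 247 kΩ.

R_L(min) ≈ 247 kΩ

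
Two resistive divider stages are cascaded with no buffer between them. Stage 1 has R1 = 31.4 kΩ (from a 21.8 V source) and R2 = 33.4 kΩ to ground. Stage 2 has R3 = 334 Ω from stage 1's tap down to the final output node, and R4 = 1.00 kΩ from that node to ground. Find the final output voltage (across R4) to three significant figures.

V_out ≈ 0.641 V

Stage 2 presents R3+R4 = 1334 Ω as a load on stage 1's tap.
Stage 1's lower leg becomes R2‖(R3+R4) = 1283 Ω, so V_mid = 21.8 × 1283/32680 = 0.8556 V.
Stage 2 is itself unloaded: V_out = V_mid × R4/(R3+R4) = 0.8556 × 1000/1334 = 0.641 V.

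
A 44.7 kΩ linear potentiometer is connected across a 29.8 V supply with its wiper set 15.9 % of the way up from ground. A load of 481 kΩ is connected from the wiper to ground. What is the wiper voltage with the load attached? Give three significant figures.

V ≈ 4.68 V

The wiper splits the pot into (1−α)R = 37.59 kΩ above and αR = 7.107 kΩ below.
Lower section ‖ load = 7.004 kΩ.
V_wiper = 29.8 × 7.004/(37.59 + 7.004) = 4.68 V.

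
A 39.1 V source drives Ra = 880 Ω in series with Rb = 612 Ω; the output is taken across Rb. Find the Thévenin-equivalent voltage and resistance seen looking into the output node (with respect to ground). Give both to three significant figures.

V_th = 16.0 V, R_th = 361 Ω

V_th is the open-circuit tap voltage: 39.1 × 612/(880 + 612) = 16.0 V.
With the supply zeroed, Ra and Rb appear in parallel from the tap: R_th = Ra‖Rb = (880 × 612)/1492 = 361 Ω.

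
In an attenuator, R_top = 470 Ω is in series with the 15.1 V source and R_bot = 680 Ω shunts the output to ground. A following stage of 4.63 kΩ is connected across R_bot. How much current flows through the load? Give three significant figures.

I_L ≈ 1.82 mA

R_bot‖R_L = 592.9 Ω; V_out = 15.1 × 592.9/1063 = 8.423 V.
I_L = V_out / R_L = 8.423 / 4.63 kΩ = 1.82 mA.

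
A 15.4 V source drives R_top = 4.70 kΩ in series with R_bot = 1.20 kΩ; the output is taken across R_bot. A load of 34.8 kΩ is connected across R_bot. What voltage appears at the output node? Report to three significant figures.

The load sits in parallel with R_bot: R_bot‖R_L = (1.20 × 34.8) / (1.20 + 34.8) = 1.160 kΩ.
V_out = 15.4 × 1.160 / (4.70 + 1.160) = 15.4 × 1.160/5.860 = 3.05 V.
(Unloaded it would have been 3.13 V.)

V_out ≈ 3.05 V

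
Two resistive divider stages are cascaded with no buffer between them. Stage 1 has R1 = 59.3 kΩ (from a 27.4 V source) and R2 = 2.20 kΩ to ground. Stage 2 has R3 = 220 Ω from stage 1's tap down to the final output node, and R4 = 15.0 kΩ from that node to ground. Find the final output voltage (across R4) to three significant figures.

Stage 2 presents R3+R4 = 15220 Ω as a load on stage 1's tap.
Stage 1's lower leg becomes R2‖(R3+R4) = 1922 Ω, so V_mid = 27.4 × 1922/61220 = 0.8603 V.
Stage 2 is itself unloaded: V_out = V_mid × R4/(R3+R4) = 0.8603 × 15000/15220 = 0.848 V.

V_out ≈ 0.848 V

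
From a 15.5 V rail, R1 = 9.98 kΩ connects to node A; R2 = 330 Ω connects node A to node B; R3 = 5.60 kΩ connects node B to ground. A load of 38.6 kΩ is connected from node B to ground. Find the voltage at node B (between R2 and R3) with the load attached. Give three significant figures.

At node B, R3 is in parallel with the load: R3‖R_L = 4890 Ω.
Below node A the resistance is R2 + (R3‖R_L) = 5220 Ω, so V_A = 15.5 × 5220/15200 = 5.323 V.
Then V_B = V_A × (R3‖R_L)/(R2 + R3‖R_L) = 5.323 × 4890/5220 = 4.99 V.

V ≈ 4.99 V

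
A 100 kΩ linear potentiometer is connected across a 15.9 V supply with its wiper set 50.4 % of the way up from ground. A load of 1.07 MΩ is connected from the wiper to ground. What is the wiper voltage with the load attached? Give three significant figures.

V ≈ 7.83 V

The wiper splits the pot into (1−α)R = 49.60 kΩ above and αR = 50.40 kΩ below.
Lower section ‖ load = 48.13 kΩ.
V_wiper = 15.9 × 48.13/(49.60 + 48.13) = 7.83 V.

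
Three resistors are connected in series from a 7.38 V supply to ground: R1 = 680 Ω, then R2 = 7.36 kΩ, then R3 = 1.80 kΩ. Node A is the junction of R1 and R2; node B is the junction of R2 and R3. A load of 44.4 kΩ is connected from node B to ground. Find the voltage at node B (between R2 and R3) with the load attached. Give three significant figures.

V ≈ 1.31 V

At node B, R3 is in parallel with the load: R3‖R_L = 1730 Ω.
Below node A the resistance is R2 + (R3‖R_L) = 9090 Ω, so V_A = 7.38 × 9090/9770 = 6.866 V.
Then V_B = V_A × (R3‖R_L)/(R2 + R3‖R_L) = 6.866 × 1730/9090 = 1.31 V.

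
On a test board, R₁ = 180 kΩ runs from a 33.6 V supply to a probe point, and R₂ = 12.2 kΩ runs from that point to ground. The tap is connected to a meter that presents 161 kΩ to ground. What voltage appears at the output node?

V_out ≈ 1.99 V

The load sits in parallel with R₂: R₂‖R_L = (12.2 × 161) / (12.2 + 161) = 11.34 kΩ.
V_out = 33.6 × 11.34 / (180 + 11.34) = 33.6 × 11.34/191.3 = 1.99 V.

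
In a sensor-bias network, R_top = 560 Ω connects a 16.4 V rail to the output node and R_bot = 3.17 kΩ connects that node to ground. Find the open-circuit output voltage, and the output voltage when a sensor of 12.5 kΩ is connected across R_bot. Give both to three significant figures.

Open-circuit: V = 16.4 × 3170/(560 + 3170) = 13.9 V.
With the load, R_bot becomes R_bot‖R_L = 2529 Ω, so V = 16.4 × 2529/3089 = 13.4 V.

Unloaded: 13.9 V; loaded: 13.4 V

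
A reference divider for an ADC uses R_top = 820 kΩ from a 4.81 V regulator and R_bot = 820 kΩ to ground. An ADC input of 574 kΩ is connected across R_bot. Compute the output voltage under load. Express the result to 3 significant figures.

The load sits in parallel with R_bot: R_bot‖R_L = (820 × 574) / (820 + 574) = 337.6 kΩ.
V_out = 4.81 × 337.6 / (820 + 337.6) = 4.81 × 337.6/1158 = 1.40 V.

V_out ≈ 1.40 V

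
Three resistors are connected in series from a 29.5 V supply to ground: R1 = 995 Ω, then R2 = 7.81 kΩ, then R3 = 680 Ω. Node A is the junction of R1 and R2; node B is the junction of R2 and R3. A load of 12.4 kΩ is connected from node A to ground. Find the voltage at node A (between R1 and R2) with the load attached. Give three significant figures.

Below node A the series string R2+R3 = 8490 Ω sits in parallel with the 12400 Ω load: 5040 Ω.
V_A = 29.5 × 5040/(995 + 5040) = 24.6 V.

V ≈ 24.6 V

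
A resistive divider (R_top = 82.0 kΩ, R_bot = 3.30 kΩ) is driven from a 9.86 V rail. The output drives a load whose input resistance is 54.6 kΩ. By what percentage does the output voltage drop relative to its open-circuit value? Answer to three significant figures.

5.49 %

The divider's output (Thévenin) resistance is R_top‖R_bot = 3.172 kΩ.
Fractional drop under load = R_th/(R_th + R_L) = 3.172 / (3.172 + 54.6) = 0.05491.
So the output falls by 5.49 %.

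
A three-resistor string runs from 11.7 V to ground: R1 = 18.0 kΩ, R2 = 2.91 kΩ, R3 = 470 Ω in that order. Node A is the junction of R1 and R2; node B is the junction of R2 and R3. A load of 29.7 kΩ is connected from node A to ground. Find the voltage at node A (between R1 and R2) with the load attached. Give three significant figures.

V ≈ 1.69 V

Below node A the series string R2+R3 = 3380 Ω sits in parallel with the 29700 Ω load: 3035 Ω.
V_A = 11.7 × 3035/(18000 + 3035) = 1.69 V.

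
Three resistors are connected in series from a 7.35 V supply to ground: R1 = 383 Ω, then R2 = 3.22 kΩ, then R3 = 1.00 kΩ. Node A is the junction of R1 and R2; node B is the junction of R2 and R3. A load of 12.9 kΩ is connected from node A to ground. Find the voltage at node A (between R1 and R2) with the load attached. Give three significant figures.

V ≈ 6.56 V

Below node A the series string R2+R3 = 4220 Ω sits in parallel with the 12900 Ω load: 3180 Ω.
V_A = 7.35 × 3180/(383 + 3180) = 6.56 V.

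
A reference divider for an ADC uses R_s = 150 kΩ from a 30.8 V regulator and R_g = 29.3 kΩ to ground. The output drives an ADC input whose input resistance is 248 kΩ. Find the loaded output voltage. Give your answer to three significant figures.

The load sits in parallel with R_g: R_g‖R_L = (29.3 × 248) / (29.3 + 248) = 26.20 kΩ.
V_out = 30.8 × 26.20 / (150 + 26.20) = 30.8 × 26.20/176.2 = 4.58 V.

V_out ≈ 4.58 V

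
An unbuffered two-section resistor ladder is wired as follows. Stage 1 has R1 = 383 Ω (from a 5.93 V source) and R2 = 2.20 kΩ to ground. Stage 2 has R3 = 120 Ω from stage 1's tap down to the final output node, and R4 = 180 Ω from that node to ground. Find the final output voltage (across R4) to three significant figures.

V_out ≈ 1.45 V

Stage 2 presents R3+R4 = 300.0 Ω as a load on stage 1's tap.
Stage 1's lower leg becomes R2‖(R3+R4) = 264.0 Ω, so V_mid = 5.93 × 264.0/647.0 = 2.420 V.
Stage 2 is itself unloaded: V_out = V_mid × R4/(R3+R4) = 2.420 × 180/300.0 = 1.45 V.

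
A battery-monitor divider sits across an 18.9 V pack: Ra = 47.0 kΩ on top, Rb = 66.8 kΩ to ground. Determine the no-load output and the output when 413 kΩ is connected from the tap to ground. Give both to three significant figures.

Open-circuit: V = 18.9 × 66.8/(47.0 + 66.8) = 11.1 V.
With the load, Rb becomes Rb‖R_L = 57.50 kΩ, so V = 18.9 × 57.50/104.5 = 10.4 V.

Unloaded: 11.1 V; loaded: 10.4 V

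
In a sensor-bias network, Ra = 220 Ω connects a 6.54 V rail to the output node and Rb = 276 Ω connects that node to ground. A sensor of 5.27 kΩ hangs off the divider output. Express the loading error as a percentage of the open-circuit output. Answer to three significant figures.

2.27 %

The divider's output (Thévenin) resistance is Ra‖Rb = 122.4 Ω.
Fractional drop under load = R_th/(R_th + R_L) = 122.4 / (122.4 + 5270) = 0.02270.
So the output falls by 2.27 %.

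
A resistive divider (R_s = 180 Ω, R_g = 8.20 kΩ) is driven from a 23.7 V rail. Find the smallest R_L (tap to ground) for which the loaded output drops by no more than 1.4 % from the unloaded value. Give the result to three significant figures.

R_L(min) ≈ 12.4 kΩ

Output resistance R_th = R_s‖R_g = (180 × 8200)/8380 = 176.1 Ω.
The fractional drop is R_th/(R_th + R_L); requiring this ≤ 0.0140 gives R_L ≥ R_th(1/0.0140 − 1) = 176.1 × 70.43 = 12.4 kΩ.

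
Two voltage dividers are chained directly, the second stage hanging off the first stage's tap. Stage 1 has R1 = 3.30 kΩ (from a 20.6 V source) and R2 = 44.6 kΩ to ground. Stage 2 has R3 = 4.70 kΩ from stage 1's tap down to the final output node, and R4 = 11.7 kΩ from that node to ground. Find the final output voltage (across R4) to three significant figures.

Stage 2 presents R3+R4 = 16.40 kΩ as a load on stage 1's tap.
Stage 1's lower leg becomes R2‖(R3+R4) = 11.99 kΩ, so V_mid = 20.6 × 11.99/15.29 = 16.15 V.
Stage 2 is itself unloaded: V_out = V_mid × R4/(R3+R4) = 16.15 × 11.7/16.40 = 11.5 V.

V_out ≈ 11.5 V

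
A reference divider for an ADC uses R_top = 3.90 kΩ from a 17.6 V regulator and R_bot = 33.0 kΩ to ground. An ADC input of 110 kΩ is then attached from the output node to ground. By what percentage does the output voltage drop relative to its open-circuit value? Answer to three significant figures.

The divider's output (Thévenin) resistance is R_top‖R_bot = 3.488 kΩ.
Fractional drop under load = R_th/(R_th + R_L) = 3.488 / (3.488 + 110) = 0.03073.
So the output falls by 3.07 %.

3.07 %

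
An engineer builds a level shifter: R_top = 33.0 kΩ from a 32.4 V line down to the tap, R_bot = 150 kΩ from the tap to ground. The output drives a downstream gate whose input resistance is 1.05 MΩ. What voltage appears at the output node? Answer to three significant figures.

V_out ≈ 25.9 V

The load sits in parallel with R_bot: R_bot‖R_L = (150 × 1050) / (150 + 1050) = 131.2 kΩ.
V_out = 32.4 × 131.2 / (33.0 + 131.2) = 32.4 × 131.2/164.2 = 25.9 V.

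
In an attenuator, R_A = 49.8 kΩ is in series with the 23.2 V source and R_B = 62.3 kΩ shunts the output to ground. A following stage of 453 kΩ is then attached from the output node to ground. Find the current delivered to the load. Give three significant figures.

I_L ≈ 0.0268 mA

R_B‖R_L = 54.77 kΩ; V_out = 23.2 × 54.77/104.6 = 12.15 V.
I_L = V_out / R_L = 12.15 / 453 kΩ = 0.0268 mA.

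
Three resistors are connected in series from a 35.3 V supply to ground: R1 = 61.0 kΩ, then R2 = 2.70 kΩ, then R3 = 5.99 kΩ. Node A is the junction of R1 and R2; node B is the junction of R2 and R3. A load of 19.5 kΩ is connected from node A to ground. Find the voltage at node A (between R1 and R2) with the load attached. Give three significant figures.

V ≈ 3.17 V

Below node A the series string R2+R3 = 8.690 kΩ sits in parallel with the 19.5 kΩ load: 6.011 kΩ.
V_A = 35.3 × 6.011/(61.0 + 6.011) = 3.17 V.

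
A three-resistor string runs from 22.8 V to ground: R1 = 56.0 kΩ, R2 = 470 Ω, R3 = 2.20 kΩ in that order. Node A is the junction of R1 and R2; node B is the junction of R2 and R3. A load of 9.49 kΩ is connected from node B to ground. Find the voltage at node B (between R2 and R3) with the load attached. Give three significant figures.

At node B, R3 is in parallel with the load: R3‖R_L = 1786 Ω.
Below node A the resistance is R2 + (R3‖R_L) = 2256 Ω, so V_A = 22.8 × 2256/58260 = 0.8829 V.
Then V_B = V_A × (R3‖R_L)/(R2 + R3‖R_L) = 0.8829 × 1786/2256 = 0.699 V.

V ≈ 0.699 V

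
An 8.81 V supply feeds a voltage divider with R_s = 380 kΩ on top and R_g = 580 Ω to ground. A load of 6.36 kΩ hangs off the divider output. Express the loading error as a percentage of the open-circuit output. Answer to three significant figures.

8.35 %

Unloaded V = 8.81 × 580/380600 = 0.013426 V.
Loaded: R_g‖R_L = 531.5 Ω, giving V = 8.81 × 531.5/380500 = 0.012306 V.
Drop = (0.013426 − 0.012306) / 0.013426 = 8.35 %.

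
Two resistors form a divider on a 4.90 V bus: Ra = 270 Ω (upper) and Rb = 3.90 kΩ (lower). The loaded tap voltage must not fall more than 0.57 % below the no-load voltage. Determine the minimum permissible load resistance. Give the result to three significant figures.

Output resistance R_th = Ra‖Rb = (270 × 3900)/4170 = 252.5 Ω.
The fractional drop is R_th/(R_th + R_L); requiring this ≤ 0.00570 gives R_L ≥ R_th(1/0.00570 − 1) = 252.5 × 174.4 = 44.0 kΩ.

R_L(min) ≈ 44.0 kΩ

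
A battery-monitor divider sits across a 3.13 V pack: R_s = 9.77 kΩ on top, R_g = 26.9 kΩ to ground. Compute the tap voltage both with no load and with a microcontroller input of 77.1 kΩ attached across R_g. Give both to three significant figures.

Open-circuit: V = 3.13 × 26.9/(9.77 + 26.9) = 2.30 V.
With the load, R_g becomes R_g‖R_L = 19.94 kΩ, so V = 3.13 × 19.94/29.71 = 2.10 V.

Unloaded: 2.30 V; loaded: 2.10 V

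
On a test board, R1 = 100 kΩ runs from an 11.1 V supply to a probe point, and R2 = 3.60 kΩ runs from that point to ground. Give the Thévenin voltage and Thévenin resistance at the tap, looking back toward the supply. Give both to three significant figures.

V_th = 0.386 V, R_th = 3.47 kΩ

V_th is the open-circuit tap voltage: 11.1 × 3.60/(100 + 3.60) = 0.386 V.
With the supply zeroed, R1 and R2 appear in parallel from the tap: R_th = R1‖R2 = (100 × 3.60)/103.6 = 3.47 kΩ.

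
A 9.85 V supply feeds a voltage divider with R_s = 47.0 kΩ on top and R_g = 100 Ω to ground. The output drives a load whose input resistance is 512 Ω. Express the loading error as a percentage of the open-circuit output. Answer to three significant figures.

The divider's output (Thévenin) resistance is R_s‖R_g = 99.79 Ω.
Fractional drop under load = R_th/(R_th + R_L) = 99.79 / (99.79 + 512) = 0.1631.
So the output falls by 16.3 %.

16.3 %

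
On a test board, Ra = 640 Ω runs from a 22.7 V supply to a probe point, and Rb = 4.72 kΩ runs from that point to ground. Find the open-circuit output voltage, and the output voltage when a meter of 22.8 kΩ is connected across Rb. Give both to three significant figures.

Unloaded: 20.0 V; loaded: 19.5 V

Open-circuit: V = 22.7 × 4720/(640 + 4720) = 20.0 V.
With the load, Rb becomes Rb‖R_L = 3910 Ω, so V = 22.7 × 3910/4550 = 19.5 V.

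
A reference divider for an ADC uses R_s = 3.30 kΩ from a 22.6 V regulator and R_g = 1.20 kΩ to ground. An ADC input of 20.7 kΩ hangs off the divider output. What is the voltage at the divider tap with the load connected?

The load sits in parallel with R_g: R_g‖R_L = (1.20 × 20.7) / (1.20 + 20.7) = 1.134 kΩ.
V_out = 22.6 × 1.134 / (3.30 + 1.134) = 22.6 × 1.134/4.434 = 5.78 V.
(Unloaded it would have been 6.03 V.)

V_out ≈ 5.78 V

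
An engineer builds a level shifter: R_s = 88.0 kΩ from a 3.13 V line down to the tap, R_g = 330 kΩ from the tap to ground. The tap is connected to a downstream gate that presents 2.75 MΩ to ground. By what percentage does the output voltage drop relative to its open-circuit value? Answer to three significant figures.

2.46 %

The divider's output (Thévenin) resistance is R_s‖R_g = 69.47 kΩ.
Fractional drop under load = R_th/(R_th + R_L) = 69.47 / (69.47 + 2750) = 0.02464.
So the output falls by 2.46 %.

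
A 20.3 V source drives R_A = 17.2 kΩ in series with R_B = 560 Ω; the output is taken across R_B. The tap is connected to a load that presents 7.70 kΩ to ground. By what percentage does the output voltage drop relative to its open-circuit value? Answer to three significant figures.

The divider's output (Thévenin) resistance is R_A‖R_B = 542.3 Ω.
Fractional drop under load = R_th/(R_th + R_L) = 542.3 / (542.3 + 7700) = 0.06580.
So the output falls by 6.58 %.

6.58 %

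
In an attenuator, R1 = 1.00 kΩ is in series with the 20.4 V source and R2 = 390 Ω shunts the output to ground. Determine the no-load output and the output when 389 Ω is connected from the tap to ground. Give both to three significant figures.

Open-circuit: V = 20.4 × 390/(1000 + 390) = 5.72 V.
With the load, R2 becomes R2‖R_L = 194.7 Ω, so V = 20.4 × 194.7/1195 = 3.33 V.

Unloaded: 5.72 V; loaded: 3.33 V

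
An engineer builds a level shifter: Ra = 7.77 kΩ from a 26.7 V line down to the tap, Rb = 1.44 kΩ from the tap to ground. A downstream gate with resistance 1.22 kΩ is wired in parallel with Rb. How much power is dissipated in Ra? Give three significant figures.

P ≈ 77.9 mW

Total resistance from the source is Ra + (Rb‖R_L) = 8.430 kΩ, so I = 26.7/8.430 kΩ = 3.167 mA.
P = I²·Ra = (3.167 mA)² × 7.77 kΩ = 77.9 mW.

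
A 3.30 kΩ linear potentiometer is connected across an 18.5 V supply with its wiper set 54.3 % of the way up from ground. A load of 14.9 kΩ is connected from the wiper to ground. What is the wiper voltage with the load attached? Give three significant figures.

The wiper splits the pot into (1−α)R = 1.508 kΩ above and αR = 1.792 kΩ below.
Lower section ‖ load = 1.600 kΩ.
V_wiper = 18.5 × 1.600/(1.508 + 1.600) = 9.52 V.

V ≈ 9.52 V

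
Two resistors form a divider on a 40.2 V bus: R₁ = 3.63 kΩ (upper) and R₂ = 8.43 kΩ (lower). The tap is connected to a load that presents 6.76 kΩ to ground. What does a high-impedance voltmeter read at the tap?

The load sits in parallel with R₂: R₂‖R_L = (8.43 × 6.76) / (8.43 + 6.76) = 3.752 kΩ.
V_out = 40.2 × 3.752 / (3.63 + 3.752) = 40.2 × 3.752/7.382 = 20.4 V.

V_out ≈ 20.4 V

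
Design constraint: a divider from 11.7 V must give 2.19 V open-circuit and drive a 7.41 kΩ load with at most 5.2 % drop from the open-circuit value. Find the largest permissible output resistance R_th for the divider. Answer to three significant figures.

R_th ≤ 406 Ω

Loading drop = R_th/(R_th + R_L) ≤ 0.0520, so R_th ≤ R_L · ε/(1−ε) = 7.41 kΩ × 0.0520/0.9480 = 406 Ω.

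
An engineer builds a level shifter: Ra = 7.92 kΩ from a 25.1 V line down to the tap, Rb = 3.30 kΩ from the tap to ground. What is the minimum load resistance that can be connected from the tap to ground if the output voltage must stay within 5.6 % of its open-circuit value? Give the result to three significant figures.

Output resistance R_th = Ra‖Rb = (7.92 × 3.30)/11.22 = 2.329 kΩ.
The fractional drop is R_th/(R_th + R_L); requiring this ≤ 0.0560 gives R_L ≥ R_th(1/0.0560 − 1) = 2.329 × 16.86 = 39.3 kΩ.

R_L(min) ≈ 39.3 kΩ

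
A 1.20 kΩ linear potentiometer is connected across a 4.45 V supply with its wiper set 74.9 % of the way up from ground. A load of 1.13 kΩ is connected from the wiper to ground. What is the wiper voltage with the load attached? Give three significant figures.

The wiper splits the pot into (1−α)R = 301.2 Ω above and αR = 898.8 Ω below.
Lower section ‖ load = 500.6 Ω.
V_wiper = 4.45 × 500.6/(301.2 + 500.6) = 2.78 V.

V ≈ 2.78 V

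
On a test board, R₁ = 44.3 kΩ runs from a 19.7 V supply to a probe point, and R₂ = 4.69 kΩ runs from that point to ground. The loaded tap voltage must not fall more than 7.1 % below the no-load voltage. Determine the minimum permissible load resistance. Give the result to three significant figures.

Output resistance R_th = R₁‖R₂ = (44.3 × 4.69)/48.99 = 4.241 kΩ.
The fractional drop is R_th/(R_th + R_L); requiring this ≤ 0.0710 gives R_L ≥ R_th(1/0.0710 − 1) = 4.241 × 13.08 = 55.5 kΩ.

R_L(min) ≈ 55.5 kΩ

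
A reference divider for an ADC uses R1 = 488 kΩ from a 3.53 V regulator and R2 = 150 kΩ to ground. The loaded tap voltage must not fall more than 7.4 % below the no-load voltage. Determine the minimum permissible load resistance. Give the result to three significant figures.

Output resistance R_th = R1‖R2 = (488 × 150)/638.0 = 114.7 kΩ.
The fractional drop is R_th/(R_th + R_L); requiring this ≤ 0.0740 gives R_L ≥ R_th(1/0.0740 − 1) = 114.7 × 12.51 = 1.44 MΩ.

R_L(min) ≈ 1.44 MΩ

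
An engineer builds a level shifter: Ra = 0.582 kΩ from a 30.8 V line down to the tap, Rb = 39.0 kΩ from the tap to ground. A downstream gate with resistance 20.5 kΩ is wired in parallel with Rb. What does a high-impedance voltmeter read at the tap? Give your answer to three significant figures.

The load sits in parallel with Rb: Rb‖R_L = (39000 × 20500) / (39000 + 20500) = 13440 Ω.
V_out = 30.8 × 13440 / (582 + 13440) = 30.8 × 13440/14020 = 29.5 V.
(Unloaded it would have been 30.3 V.)

V_out ≈ 29.5 V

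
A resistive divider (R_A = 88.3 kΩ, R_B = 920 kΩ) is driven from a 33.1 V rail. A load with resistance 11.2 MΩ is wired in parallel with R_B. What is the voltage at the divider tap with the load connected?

V_out ≈ 30.0 V

The load sits in parallel with R_B: R_B‖R_L = (920 × 11200) / (920 + 11200) = 850.2 kΩ.
V_out = 33.1 × 850.2 / (88.3 + 850.2) = 33.1 × 850.2/938.5 = 30.0 V.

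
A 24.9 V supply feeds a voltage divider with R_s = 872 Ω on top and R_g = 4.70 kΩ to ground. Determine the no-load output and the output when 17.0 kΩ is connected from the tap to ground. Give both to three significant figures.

Unloaded: 21.0 V; loaded: 20.1 V

Open-circuit: V = 24.9 × 4700/(872 + 4700) = 21.0 V.
With the load, R_g becomes R_g‖R_L = 3682 Ω, so V = 24.9 × 3682/4554 = 20.1 V.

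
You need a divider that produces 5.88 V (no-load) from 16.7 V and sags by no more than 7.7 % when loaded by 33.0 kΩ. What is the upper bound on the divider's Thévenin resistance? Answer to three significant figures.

Loading drop = R_th/(R_th + R_L) ≤ 0.0770, so R_th ≤ R_L · ε/(1−ε) = 33.0 kΩ × 0.0770/0.9230 = 2.75 kΩ.
(Any R1, R2 with R2/(R1+R2) = 0.352 and R1‖R2 ≤ 2.75 kΩ will meet the spec.)

R_th ≤ 2.75 kΩ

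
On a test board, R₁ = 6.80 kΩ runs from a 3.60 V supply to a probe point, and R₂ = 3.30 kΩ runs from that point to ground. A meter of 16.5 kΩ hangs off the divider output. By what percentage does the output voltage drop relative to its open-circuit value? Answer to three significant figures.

11.9 %

The divider's output (Thévenin) resistance is R₁‖R₂ = 2.222 kΩ.
Fractional drop under load = R_th/(R_th + R_L) = 2.222 / (2.222 + 16.5) = 0.1187.
So the output falls by 11.9 %.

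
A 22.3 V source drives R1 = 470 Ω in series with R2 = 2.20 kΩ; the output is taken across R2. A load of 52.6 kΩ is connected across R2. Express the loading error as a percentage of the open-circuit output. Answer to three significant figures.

The divider's output (Thévenin) resistance is R1‖R2 = 387.3 Ω.
Fractional drop under load = R_th/(R_th + R_L) = 387.3 / (387.3 + 52600) = 0.007309.
So the output falls by 0.731 %.

0.731 %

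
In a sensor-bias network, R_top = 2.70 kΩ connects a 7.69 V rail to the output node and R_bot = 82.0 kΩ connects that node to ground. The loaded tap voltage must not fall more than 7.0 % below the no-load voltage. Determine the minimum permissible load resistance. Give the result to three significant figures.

R_L(min) ≈ 34.7 kΩ

Output resistance R_th = R_top‖R_bot = (2.70 × 82.0)/84.70 = 2.614 kΩ.
The fractional drop is R_th/(R_th + R_L); requiring this ≤ 0.0700 gives R_L ≥ R_th(1/0.0700 − 1) = 2.614 × 13.29 = 34.7 kΩ.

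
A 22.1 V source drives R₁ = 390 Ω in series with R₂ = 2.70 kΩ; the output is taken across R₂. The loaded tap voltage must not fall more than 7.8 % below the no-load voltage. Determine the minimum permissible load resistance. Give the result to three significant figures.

R_L(min) ≈ 4.03 kΩ

Output resistance R_th = R₁‖R₂ = (390 × 2700)/3090 = 340.8 Ω.
The fractional drop is R_th/(R_th + R_L); requiring this ≤ 0.0780 gives R_L ≥ R_th(1/0.0780 − 1) = 340.8 × 11.82 = 4.03 kΩ.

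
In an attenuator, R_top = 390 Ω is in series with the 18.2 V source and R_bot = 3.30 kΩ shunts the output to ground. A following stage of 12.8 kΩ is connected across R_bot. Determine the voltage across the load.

V_out ≈ 15.8 V

The load sits in parallel with R_bot: R_bot‖R_L = (3300 × 12800) / (3300 + 12800) = 2624 Ω.
V_out = 18.2 × 2624 / (390 + 2624) = 18.2 × 2624/3014 = 15.8 V.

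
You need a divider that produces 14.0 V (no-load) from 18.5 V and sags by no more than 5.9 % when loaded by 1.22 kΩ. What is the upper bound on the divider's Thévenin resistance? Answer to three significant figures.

Loading drop = R_th/(R_th + R_L) ≤ 0.0590, so R_th ≤ R_L · ε/(1−ε) = 1.22 kΩ × 0.0590/0.9410 = 76.5 Ω.
(Any R1, R2 with R2/(R1+R2) = 0.757 and R1‖R2 ≤ 76.5 Ω will meet the spec.)

R_th ≤ 76.5 Ω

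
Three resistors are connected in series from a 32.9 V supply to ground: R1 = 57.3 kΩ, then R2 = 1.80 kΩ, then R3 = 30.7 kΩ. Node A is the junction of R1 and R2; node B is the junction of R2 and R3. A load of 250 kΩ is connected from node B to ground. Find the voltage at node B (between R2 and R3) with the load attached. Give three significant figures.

V ≈ 10.4 V

At node B, R3 is in parallel with the load: R3‖R_L = 27.34 kΩ.
Below node A the resistance is R2 + (R3‖R_L) = 29.14 kΩ, so V_A = 32.9 × 29.14/86.44 = 11.09 V.
Then V_B = V_A × (R3‖R_L)/(R2 + R3‖R_L) = 11.09 × 27.34/29.14 = 10.4 V.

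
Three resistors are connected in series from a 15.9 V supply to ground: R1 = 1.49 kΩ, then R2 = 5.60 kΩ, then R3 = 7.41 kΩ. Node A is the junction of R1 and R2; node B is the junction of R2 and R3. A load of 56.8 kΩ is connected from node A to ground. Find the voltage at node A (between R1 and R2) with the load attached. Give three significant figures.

V ≈ 13.9 V

Below node A the series string R2+R3 = 13.01 kΩ sits in parallel with the 56.8 kΩ load: 10.59 kΩ.
V_A = 15.9 × 10.59/(1.49 + 10.59) = 13.9 V.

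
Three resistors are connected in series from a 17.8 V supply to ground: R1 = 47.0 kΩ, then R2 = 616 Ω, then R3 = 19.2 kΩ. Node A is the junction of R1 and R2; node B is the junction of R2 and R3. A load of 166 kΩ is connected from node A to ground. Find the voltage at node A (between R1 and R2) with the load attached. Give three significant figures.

V ≈ 4.87 V

Below node A the series string R2+R3 = 19820 Ω sits in parallel with the 166000 Ω load: 17700 Ω.
V_A = 17.8 × 17700/(47000 + 17700) = 4.87 V.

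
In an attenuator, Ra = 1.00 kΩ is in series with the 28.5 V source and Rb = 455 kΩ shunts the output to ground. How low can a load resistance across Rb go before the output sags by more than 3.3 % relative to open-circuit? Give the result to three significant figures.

R_L(min) ≈ 29.2 kΩ

Output resistance R_th = Ra‖Rb = (1000 × 455000)/456000 = 997.8 Ω.
The fractional drop is R_th/(R_th + R_L); requiring this ≤ 0.0330 gives R_L ≥ R_th(1/0.0330 − 1) = 997.8 × 29.30 = 29.2 kΩ.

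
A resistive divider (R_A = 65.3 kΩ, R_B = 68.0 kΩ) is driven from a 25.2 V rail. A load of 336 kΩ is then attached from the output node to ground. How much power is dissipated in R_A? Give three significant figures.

P ≈ 2.79 mW

Total resistance from the source is R_A + (R_B‖R_L) = 121.9 kΩ, so I = 25.2/121.9 kΩ = 0.2068 mA.
P = I²·R_A = (0.2068 mA)² × 65.3 kΩ = 2.79 mW.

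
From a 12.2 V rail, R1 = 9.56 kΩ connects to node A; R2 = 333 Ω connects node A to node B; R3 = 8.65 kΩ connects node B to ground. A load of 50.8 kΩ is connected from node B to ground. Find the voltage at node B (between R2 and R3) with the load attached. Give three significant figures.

At node B, R3 is in parallel with the load: R3‖R_L = 7391 Ω.
Below node A the resistance is R2 + (R3‖R_L) = 7724 Ω, so V_A = 12.2 × 7724/17280 = 5.452 V.
Then V_B = V_A × (R3‖R_L)/(R2 + R3‖R_L) = 5.452 × 7391/7724 = 5.22 V.

V ≈ 5.22 V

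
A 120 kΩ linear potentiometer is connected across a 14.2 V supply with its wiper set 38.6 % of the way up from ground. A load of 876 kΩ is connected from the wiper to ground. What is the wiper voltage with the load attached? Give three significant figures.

V ≈ 5.31 V

The wiper splits the pot into (1−α)R = 73.68 kΩ above and αR = 46.32 kΩ below.
Lower section ‖ load = 43.99 kΩ.
V_wiper = 14.2 × 43.99/(73.68 + 43.99) = 5.31 V.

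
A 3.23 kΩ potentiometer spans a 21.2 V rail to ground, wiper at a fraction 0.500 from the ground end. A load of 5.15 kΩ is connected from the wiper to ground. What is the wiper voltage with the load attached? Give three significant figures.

The wiper splits the pot into (1−α)R = 1.615 kΩ above and αR = 1.615 kΩ below.
Lower section ‖ load = 1.229 kΩ.
V_wiper = 21.2 × 1.229/(1.615 + 1.229) = 9.16 V.

V ≈ 9.16 V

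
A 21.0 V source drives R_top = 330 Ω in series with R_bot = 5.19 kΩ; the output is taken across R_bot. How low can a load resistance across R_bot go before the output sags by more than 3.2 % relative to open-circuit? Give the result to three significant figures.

R_L(min) ≈ 9.39 kΩ

Output resistance R_th = R_top‖R_bot = (330 × 5190)/5520 = 310.3 Ω.
The fractional drop is R_th/(R_th + R_L); requiring this ≤ 0.0320 gives R_L ≥ R_th(1/0.0320 − 1) = 310.3 × 30.25 = 9.39 kΩ.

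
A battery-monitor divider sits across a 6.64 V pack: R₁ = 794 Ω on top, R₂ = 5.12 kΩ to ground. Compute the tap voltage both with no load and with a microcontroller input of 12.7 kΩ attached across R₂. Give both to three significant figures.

Unloaded: 5.75 V; loaded: 5.45 V

Open-circuit: V = 6.64 × 5120/(794 + 5120) = 5.75 V.
With the load, R₂ becomes R₂‖R_L = 3649 Ω, so V = 6.64 × 3649/4443 = 5.45 V.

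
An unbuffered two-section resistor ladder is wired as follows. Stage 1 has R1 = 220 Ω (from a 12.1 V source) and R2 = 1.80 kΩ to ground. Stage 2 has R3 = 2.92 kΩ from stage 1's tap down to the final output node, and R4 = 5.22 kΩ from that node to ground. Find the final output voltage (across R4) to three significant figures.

V_out ≈ 6.75 V

Stage 2 presents R3+R4 = 8140 Ω as a load on stage 1's tap.
Stage 1's lower leg becomes R2‖(R3+R4) = 1474 Ω, so V_mid = 12.1 × 1474/1694 = 10.53 V.
Stage 2 is itself unloaded: V_out = V_mid × R4/(R3+R4) = 10.53 × 5220/8140 = 6.75 V.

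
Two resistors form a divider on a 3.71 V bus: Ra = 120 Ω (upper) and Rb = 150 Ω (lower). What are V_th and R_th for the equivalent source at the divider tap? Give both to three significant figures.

V_th = 2.06 V, R_th = 66.7 Ω

V_th is the open-circuit tap voltage: 3.71 × 150/(120 + 150) = 2.06 V.
With the supply zeroed, Ra and Rb appear in parallel from the tap: R_th = Ra‖Rb = (120 × 150)/270.0 = 66.7 Ω.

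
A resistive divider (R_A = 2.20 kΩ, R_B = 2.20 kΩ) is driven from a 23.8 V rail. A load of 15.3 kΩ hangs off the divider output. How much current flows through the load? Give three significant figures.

R_B‖R_L = 1.923 kΩ; V_out = 23.8 × 1.923/4.123 = 11.10 V.
I_L = V_out / R_L = 11.10 / 15.3 kΩ = 0.726 mA.

I_L ≈ 0.726 mA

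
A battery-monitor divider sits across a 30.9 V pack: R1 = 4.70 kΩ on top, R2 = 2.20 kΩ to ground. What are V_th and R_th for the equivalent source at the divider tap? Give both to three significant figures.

V_th = 9.85 V, R_th = 1.50 kΩ

V_th is the open-circuit tap voltage: 30.9 × 2.20/(4.70 + 2.20) = 9.85 V.
With the supply zeroed, R1 and R2 appear in parallel from the tap: R_th = R1‖R2 = (4.70 × 2.20)/6.900 = 1.50 kΩ.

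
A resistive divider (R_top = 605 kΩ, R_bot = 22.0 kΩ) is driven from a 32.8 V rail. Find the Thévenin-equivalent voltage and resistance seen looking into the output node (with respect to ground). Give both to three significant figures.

V_th is the open-circuit tap voltage: 32.8 × 22.0/(605 + 22.0) = 1.15 V.
With the supply zeroed, R_top and R_bot appear in parallel from the tap: R_th = R_top‖R_bot = (605 × 22.0)/627.0 = 21.2 kΩ.

V_th = 1.15 V, R_th = 21.2 kΩ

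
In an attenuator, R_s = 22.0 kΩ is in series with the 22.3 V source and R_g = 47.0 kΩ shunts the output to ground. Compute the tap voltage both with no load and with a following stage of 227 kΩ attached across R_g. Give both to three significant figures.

Unloaded: 15.2 V; loaded: 14.2 V

Open-circuit: V = 22.3 × 47.0/(22.0 + 47.0) = 15.2 V.
With the load, R_g becomes R_g‖R_L = 38.94 kΩ, so V = 22.3 × 38.94/60.94 = 14.2 V.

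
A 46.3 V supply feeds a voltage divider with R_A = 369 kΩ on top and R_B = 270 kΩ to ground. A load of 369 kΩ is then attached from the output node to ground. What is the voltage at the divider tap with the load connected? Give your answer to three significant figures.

V_out ≈ 13.8 V

The load sits in parallel with R_B: R_B‖R_L = (270 × 369) / (270 + 369) = 155.9 kΩ.
V_out = 46.3 × 155.9 / (369 + 155.9) = 46.3 × 155.9/524.9 = 13.8 V.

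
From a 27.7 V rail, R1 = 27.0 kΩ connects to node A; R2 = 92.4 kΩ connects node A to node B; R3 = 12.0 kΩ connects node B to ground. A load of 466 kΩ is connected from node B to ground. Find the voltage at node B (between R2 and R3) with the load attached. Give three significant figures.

At node B, R3 is in parallel with the load: R3‖R_L = 11.70 kΩ.
Below node A the resistance is R2 + (R3‖R_L) = 104.1 kΩ, so V_A = 27.7 × 104.1/131.1 = 22.00 V.
Then V_B = V_A × (R3‖R_L)/(R2 + R3‖R_L) = 22.00 × 11.70/104.1 = 2.47 V.

V ≈ 2.47 V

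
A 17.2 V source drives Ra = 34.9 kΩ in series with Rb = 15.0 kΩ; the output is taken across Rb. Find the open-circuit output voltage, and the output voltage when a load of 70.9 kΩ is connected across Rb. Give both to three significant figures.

Open-circuit: V = 17.2 × 15.0/(34.9 + 15.0) = 5.17 V.
With the load, Rb becomes Rb‖R_L = 12.38 kΩ, so V = 17.2 × 12.38/47.28 = 4.50 V.

Unloaded: 5.17 V; loaded: 4.50 V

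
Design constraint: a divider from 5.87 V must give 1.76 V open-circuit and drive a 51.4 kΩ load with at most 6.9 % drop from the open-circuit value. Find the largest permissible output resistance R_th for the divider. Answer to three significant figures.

Loading drop = R_th/(R_th + R_L) ≤ 0.0690, so R_th ≤ R_L · ε/(1−ε) = 51.4 kΩ × 0.0690/0.9310 = 3.81 kΩ.
(Any R1, R2 with R2/(R1+R2) = 0.300 and R1‖R2 ≤ 3.81 kΩ will meet the spec.)

R_th ≤ 3.81 kΩ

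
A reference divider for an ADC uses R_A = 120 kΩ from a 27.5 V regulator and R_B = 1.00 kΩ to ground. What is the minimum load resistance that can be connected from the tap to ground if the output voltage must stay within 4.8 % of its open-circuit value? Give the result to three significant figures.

R_L(min) ≈ 19.7 kΩ

Output resistance R_th = R_A‖R_B = (120000 × 1000)/121000 = 991.7 Ω.
The fractional drop is R_th/(R_th + R_L); requiring this ≤ 0.0480 gives R_L ≥ R_th(1/0.0480 − 1) = 991.7 × 19.83 = 19.7 kΩ.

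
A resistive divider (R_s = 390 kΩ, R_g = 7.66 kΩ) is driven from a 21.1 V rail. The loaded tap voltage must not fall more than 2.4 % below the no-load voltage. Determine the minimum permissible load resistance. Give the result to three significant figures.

Output resistance R_th = R_s‖R_g = (390 × 7.66)/397.7 = 7.512 kΩ.
The fractional drop is R_th/(R_th + R_L); requiring this ≤ 0.0240 gives R_L ≥ R_th(1/0.0240 − 1) = 7.512 × 40.67 = 306 kΩ.

R_L(min) ≈ 306 kΩ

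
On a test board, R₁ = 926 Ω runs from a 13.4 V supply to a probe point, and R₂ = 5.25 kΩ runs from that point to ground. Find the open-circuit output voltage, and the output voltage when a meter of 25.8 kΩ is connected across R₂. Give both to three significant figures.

Unloaded: 11.4 V; loaded: 11.1 V

Open-circuit: V = 13.4 × 5250/(926 + 5250) = 11.4 V.
With the load, R₂ becomes R₂‖R_L = 4362 Ω, so V = 13.4 × 4362/5288 = 11.1 V.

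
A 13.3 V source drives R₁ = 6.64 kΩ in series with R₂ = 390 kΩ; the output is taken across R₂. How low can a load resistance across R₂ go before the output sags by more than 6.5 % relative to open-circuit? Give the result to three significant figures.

Output resistance R_th = R₁‖R₂ = (6.64 × 390)/396.6 = 6.529 kΩ.
The fractional drop is R_th/(R_th + R_L); requiring this ≤ 0.0650 gives R_L ≥ R_th(1/0.0650 − 1) = 6.529 × 14.38 = 93.9 kΩ.

R_L(min) ≈ 93.9 kΩ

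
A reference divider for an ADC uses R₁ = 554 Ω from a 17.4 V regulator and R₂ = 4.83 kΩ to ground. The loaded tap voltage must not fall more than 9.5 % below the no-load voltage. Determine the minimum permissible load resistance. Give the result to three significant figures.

Output resistance R_th = R₁‖R₂ = (554 × 4830)/5384 = 497.0 Ω.
The fractional drop is R_th/(R_th + R_L); requiring this ≤ 0.0950 gives R_L ≥ R_th(1/0.0950 − 1) = 497.0 × 9.526 = 4.73 kΩ.

R_L(min) ≈ 4.73 kΩ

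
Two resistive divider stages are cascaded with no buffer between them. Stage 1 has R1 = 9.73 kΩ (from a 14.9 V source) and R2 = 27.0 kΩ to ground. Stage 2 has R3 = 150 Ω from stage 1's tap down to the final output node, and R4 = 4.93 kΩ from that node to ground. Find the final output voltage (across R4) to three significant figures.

V_out ≈ 4.41 V

Stage 2 presents R3+R4 = 5080 Ω as a load on stage 1's tap.
Stage 1's lower leg becomes R2‖(R3+R4) = 4276 Ω, so V_mid = 14.9 × 4276/14010 = 4.549 V.
Stage 2 is itself unloaded: V_out = V_mid × R4/(R3+R4) = 4.549 × 4930/5080 = 4.41 V.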